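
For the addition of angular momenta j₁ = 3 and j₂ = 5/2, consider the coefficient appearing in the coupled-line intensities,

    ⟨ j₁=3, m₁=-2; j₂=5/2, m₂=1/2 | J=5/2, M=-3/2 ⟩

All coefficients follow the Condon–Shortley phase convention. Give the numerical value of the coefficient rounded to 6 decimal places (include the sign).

√[6·3!3!2!/9! · 1!5!3!2!1!4!] = √(288/7)
  +(−1)^2/∏(2,1,3,1,0,1)! = 1/12  (running 1/12)
  +(−1)^3/∏(3,0,2,0,1,2)! = -1/24  (running 1/24)
⟨..|..⟩ = √(288/7)·(1/24) = +0.267261

+√(1/14) = +0.267261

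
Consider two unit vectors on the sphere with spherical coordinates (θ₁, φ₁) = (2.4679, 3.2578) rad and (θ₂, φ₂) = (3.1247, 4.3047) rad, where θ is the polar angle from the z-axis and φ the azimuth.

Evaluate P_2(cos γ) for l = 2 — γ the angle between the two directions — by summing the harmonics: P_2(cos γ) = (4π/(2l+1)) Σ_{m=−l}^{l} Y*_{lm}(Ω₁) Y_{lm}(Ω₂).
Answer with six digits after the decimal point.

Summing Y*_{l m}(θ₁,φ₁)·Y_{l m}(θ₂,φ₂) over m ∈ [−2, 2]; prefactor 4π/(2·2+1) = 2.513274:
  m=-2: (0.14630 + 0.03463j) × (-0.00008 - 0.00008j) = -0.00001 - 0.00001j  (running Σ = -0.00001 - 0.00001j)
  m=-1: (0.37413 + 0.04367j) × (0.00517 - 0.01198j) = 0.00246 - 0.00426j  (running Σ = 0.00245 - 0.00427j)
  m=0: (0.26251 + 0.00000j) × (0.63051 + 0.00000j) = 0.16552 + 0.00000j  (running Σ = 0.16797 - 0.00427j)
  m=1: (-0.37413 + 0.04367j) × (-0.00517 - 0.01198j) = 0.00246 + 0.00426j  (running Σ = 0.17043 - 0.00001j)
  m=2: (0.14630 - 0.03463j) × (-0.00008 + 0.00008j) = -0.00001 + 0.00001j  (running Σ = 0.17042 - 0.00000j)
Σ over m = 0.17042 - 0.00000j; ×(4π/5) → 0.42831 - 0.00000j. Real part: 0.428307

0.428307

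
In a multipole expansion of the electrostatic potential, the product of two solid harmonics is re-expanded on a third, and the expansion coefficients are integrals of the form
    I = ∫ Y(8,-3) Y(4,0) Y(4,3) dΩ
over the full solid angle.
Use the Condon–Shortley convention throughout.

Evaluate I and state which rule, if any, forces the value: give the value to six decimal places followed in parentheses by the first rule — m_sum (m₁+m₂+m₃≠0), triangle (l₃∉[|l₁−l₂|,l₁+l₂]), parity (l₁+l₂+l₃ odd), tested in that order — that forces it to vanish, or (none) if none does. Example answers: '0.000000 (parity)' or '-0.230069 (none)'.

-0.136042 (none)

m-sum 0 ✓  L=16 even ✓  4≤4≤12 ✓
Π(2lᵢ+1) = 17×9×9 = 1377
triangle coeff Δ(8,4,4) = 1/218790
Σ_t [4,4]: t=4:+1/331776 = 1/331776
(3j)²=490/21879 [(8 4 4; 0 0 0)], sign=+1
Σ_t [4,4]: t=4:+1/2903040 = 1/2903040
(3j)²=5/663 [(8 4 4; -3 0 3)], sign=-1
⇒ 4πI² = 7350/31603
I = (-1)√(7350/31603/(4π)) = -0.13604249
No selection rule forces the value: the integral is nonzero (none).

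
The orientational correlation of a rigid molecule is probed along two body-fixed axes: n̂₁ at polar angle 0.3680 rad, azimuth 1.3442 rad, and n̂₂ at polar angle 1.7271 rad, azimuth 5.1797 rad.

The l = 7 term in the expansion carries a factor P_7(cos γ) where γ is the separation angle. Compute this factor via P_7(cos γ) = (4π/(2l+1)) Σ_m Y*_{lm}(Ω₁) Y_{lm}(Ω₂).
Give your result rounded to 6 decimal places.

Summing Y*_{l m}(θ₁,φ₁)·Y_{l m}(θ₂,φ₂) over m ∈ [−7, 7]; prefactor 4π/(2·7+1) = 0.837758:
  term(m=-7) = -0.00003 - 0.00018j   from Y*(Ω₁)=-0.00039 + 0.00001j, Y(Ω₂)=0.05930 + 0.45505j
  term(m=-6) = 0.00053 - 0.00087j   from Y*(Ω₁)=-0.00079 + 0.00370j, Y(Ω₂)=-0.25530 - 0.08966j
  term(m=-5) = -0.00511 + 0.00174j   from Y*(Ω₁)=0.02066 + 0.00967j, Y(Ω₂)=-0.17040 + 0.16384j
  term(m=-4) = -0.02601 - 0.00997j   from Y*(Ω₁)=0.05882 - 0.07510j, Y(Ω₂)=-0.08587 - 0.27913j
  term(m=-3) = 0.02150 + 0.03836j   from Y*(Ω₁)=-0.17460 - 0.21601j, Y(Ω₂)=-0.15606 - 0.02661j
  term(m=-2) = -0.02802 + 0.15142j   from Y*(Ω₁)=-0.46911 + 0.22845j, Y(Ω₂)=0.17534 - 0.23739j
  term(m=-1) = 0.04583 - 0.03813j   from Y*(Ω₁)=0.10545 + 0.45737j, Y(Ω₂)=-0.05722 - 0.11340j
  term(m=+0) = -0.05520 + 0.00000j   from Y*(Ω₁)=-0.18703 + 0.00000j, Y(Ω₂)=0.29516 + 0.00000j
  term(m=+1) = 0.04583 + 0.03813j   from Y*(Ω₁)=-0.10545 + 0.45737j, Y(Ω₂)=0.05722 - 0.11340j
  term(m=+2) = -0.02802 - 0.15142j   from Y*(Ω₁)=-0.46911 - 0.22845j, Y(Ω₂)=0.17534 + 0.23739j
  term(m=+3) = 0.02150 - 0.03836j   from Y*(Ω₁)=0.17460 - 0.21601j, Y(Ω₂)=0.15606 - 0.02661j
  term(m=+4) = -0.02601 + 0.00997j   from Y*(Ω₁)=0.05882 + 0.07510j, Y(Ω₂)=-0.08587 + 0.27913j
  term(m=+5) = -0.00511 - 0.00174j   from Y*(Ω₁)=-0.02066 + 0.00967j, Y(Ω₂)=0.17040 + 0.16384j
  term(m=+6) = 0.00053 + 0.00087j   from Y*(Ω₁)=-0.00079 - 0.00370j, Y(Ω₂)=-0.25530 + 0.08966j
  term(m=+7) = -0.00003 + 0.00018j   from Y*(Ω₁)=0.00039 + 0.00001j, Y(Ω₂)=-0.05930 + 0.45505j
Accumulated sum -0.03779 - 0.00000j; after 4π/(2l+1) scaling, -0.03166 - 0.00000j ⇒ P_7 = -0.031663

-0.031663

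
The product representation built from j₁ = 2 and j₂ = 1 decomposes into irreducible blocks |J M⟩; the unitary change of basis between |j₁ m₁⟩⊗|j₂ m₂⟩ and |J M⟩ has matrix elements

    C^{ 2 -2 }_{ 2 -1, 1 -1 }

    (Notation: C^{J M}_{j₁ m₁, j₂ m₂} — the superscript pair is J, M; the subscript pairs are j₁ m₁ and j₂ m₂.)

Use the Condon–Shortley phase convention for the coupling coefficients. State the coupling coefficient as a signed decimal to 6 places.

triangle: 1!·3!·1!/6! = 6/720
(j±m)!: 1!·3!·0!·2!·0!·4! = 288
prefactor² = (2J+1)·Δ·N² = 12
  k=0: +1/(0!·1!·3!·0!·0!·1!) = 1/6
Σ = 1/6  ⇒  CG² = 12·(1/6)² = 1/3
CG = +√(1/3) = +0.577350

+√(1/3) = +0.577350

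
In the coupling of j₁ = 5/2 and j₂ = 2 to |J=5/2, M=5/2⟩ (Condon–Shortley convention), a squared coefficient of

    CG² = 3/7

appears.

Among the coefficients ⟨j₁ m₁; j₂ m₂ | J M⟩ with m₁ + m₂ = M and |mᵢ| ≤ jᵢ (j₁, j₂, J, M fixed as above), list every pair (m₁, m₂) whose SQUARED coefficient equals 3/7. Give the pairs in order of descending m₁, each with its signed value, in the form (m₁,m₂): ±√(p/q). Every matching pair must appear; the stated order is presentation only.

Admissible pairs with m₁+m₂ = M = 5/2: (1/2,2), (3/2,1), (5/2,0)
  (m₁,m₂)=(5/2,0): CG² = 5/14, CG = +√(5/14)
  (m₁,m₂)=(3/2,1): CG² = 3/7, CG = −√(3/7)   ← matches the target
  (m₁,m₂)=(1/2,2): CG² = 3/14, CG = +√(3/14)
Pairs with CG² = 3/7: (3/2,1): −√(3/7)

(3/2,1): −√(3/7)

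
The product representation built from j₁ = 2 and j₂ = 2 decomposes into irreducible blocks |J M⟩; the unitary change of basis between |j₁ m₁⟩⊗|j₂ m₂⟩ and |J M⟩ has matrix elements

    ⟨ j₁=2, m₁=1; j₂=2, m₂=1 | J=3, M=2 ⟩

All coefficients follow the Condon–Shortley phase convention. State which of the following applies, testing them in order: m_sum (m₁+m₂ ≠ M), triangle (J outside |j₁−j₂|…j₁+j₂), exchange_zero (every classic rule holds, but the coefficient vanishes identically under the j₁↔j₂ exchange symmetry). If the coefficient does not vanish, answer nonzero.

m-sum: m₁+m₂ = 1+1 = 2, M = 2  ✓
triangle: |j₁−j₂| = 0 ≤ J = 3 ≤ j₁+j₂ = 4  ✓
exchange: j₁=j₂ and m₁=m₂, and (−1)^(j₁+j₂−J) = (−1)^1 = −1 forces ⟨j₁m₁;j₂m₂|JM⟩ = −⟨j₂m₂;j₁m₁|JM⟩ = −⟨j₁m₁;j₂m₂|JM⟩ ⇒ the coefficient vanishes identically
Racah sum check: Σ_k collapses to 0 ⇒ CG = 0

exchange_zero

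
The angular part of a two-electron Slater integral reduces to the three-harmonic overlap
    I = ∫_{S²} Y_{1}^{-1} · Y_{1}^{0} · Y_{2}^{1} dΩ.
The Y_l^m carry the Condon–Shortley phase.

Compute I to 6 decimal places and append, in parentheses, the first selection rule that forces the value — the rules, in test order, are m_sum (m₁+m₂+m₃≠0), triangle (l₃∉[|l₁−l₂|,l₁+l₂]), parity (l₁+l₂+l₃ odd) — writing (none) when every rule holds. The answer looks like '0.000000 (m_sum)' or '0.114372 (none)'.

Rules hold: Σm=0, L=4 even, 0≤2≤2.
N = 3·3·5 = 45
Δ = 0!·2!·2!/5! = 1/30
Racah Σ t=0..0: t=0:+1/1 = 1/1
⇒ 3j(1 1 2; 0 0 0)² = 2/15, sgn +1
Racah Σ t=0..0: t=0:+1/2 = 1/2
⇒ 3j(1 1 2; -1 0 1)² = 1/10, sgn -1
4πI² = N·(3j₀)²·(3jₘ)² = 3/5
I = -1·√(0.6/4π) = -0.21850969
No selection rule forces the value: the integral is nonzero (none).

-0.218510 (none)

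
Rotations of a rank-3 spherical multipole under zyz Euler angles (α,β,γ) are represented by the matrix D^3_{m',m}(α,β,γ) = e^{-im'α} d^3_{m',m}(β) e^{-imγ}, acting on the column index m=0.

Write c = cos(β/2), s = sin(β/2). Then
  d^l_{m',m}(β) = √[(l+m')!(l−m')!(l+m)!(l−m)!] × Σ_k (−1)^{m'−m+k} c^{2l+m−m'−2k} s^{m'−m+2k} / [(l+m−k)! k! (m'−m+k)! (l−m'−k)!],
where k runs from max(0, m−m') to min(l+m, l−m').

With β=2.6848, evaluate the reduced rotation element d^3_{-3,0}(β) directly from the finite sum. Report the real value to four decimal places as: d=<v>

d^3_{-3,0}(β=2.6848) via the finite sum:
With c≡cos(β/2)=0.226416 and s≡sin(β/2)=0.974031, N=[1·720·6·6]^{1/2}=160.996894
k: max(0,(0)−(-3))=3 … min(3+(0),3−(-3))=3
  k=3: (−1)^0·160.9969/(36)·0.2264^3·0.9740^3 = +0.047968
d^3_{-3,0}(2.6848) = +0.047968

d=0.0480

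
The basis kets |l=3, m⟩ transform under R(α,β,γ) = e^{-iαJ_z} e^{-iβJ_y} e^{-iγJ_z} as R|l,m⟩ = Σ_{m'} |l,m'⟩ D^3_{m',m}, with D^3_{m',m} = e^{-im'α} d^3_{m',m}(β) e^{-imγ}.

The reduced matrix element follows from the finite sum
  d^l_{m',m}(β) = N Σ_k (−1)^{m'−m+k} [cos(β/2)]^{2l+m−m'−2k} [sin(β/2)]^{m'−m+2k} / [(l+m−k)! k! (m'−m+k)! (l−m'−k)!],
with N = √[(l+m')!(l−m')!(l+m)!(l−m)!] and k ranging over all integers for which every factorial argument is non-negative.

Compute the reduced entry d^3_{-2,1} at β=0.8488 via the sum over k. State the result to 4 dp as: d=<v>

d=0.3001

d^3_{-2,1}(β=0.8488) via the finite sum:
With c≡cos(β/2)=0.911286 and s≡sin(β/2)=0.411774, N=[1·120·24·2]^{1/2}=75.894664
k∈{3,4} keeps every argument non-negative
  k=3: (−1)^0·75.8947/(12)·0.9113^3·0.4118^3 = +0.334173
  k=4: (−1)^1·75.8947/(24)·0.9113^1·0.4118^5 = -0.034115
d^3_{-2,1}(0.8488) = +0.334173 -0.034115 = +0.300057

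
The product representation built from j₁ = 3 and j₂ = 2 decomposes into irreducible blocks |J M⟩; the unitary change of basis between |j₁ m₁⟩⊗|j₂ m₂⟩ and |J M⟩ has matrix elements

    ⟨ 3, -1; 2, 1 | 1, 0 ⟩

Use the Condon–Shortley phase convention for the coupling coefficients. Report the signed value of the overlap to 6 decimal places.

j₁+j₂−J=4  J+j₁−j₂=2  J−j₁+j₂=0  j₁+j₂+J+1=7
(j₁±m₁, j₂±m₂, J±M) = (2,4,3,1,1,1)
P² = 288/35
sum k=3..3:
  [3] −1/6 = -1/6
S = -1/6
C² = P²·S² = 8/35 ; C = -0.478091

−√(8/35) ≈ -0.478091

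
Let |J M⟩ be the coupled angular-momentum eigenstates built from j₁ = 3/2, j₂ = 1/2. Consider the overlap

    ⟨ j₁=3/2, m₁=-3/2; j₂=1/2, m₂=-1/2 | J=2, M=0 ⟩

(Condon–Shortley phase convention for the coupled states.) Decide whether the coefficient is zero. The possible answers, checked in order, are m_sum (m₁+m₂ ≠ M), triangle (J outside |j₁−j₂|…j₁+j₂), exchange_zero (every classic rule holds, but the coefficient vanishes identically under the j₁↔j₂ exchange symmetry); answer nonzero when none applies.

m-sum: m₁+m₂ = -3/2+(-1/2) = -2, M = 0  ✗ ⇒ coefficient is 0

m_sum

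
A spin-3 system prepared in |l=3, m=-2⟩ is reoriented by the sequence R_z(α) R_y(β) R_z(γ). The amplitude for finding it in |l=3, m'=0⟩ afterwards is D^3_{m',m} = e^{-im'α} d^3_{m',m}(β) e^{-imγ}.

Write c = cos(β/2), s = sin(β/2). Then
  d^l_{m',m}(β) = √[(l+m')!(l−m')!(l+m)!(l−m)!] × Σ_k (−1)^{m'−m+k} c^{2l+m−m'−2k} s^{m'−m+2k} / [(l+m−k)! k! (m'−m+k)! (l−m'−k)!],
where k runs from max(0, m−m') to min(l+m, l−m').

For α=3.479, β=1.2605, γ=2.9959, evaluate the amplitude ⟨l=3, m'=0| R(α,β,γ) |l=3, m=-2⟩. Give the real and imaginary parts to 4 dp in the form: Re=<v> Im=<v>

Re=0.3631 Im=-0.1089

Split into d^3_{0,-2}(β=1.2605) × two z-phases.
Half-angle: c=0.807880, s=0.589347. N=√(6·6·1·120)=65.726707
k∈{0,1} keeps every argument non-negative
  k=0: (−1)^2·65.7267/(12)·0.8079^4·0.5893^2 = +0.810383
  k=1: (−1)^3·65.7267/(12)·0.8079^2·0.5893^4 = -0.431259
d^3_{0,-2}(1.2605) = +0.810383 -0.431259 = +0.379124
Phases: e^{-i·(0)·3.4790}=+1.000000+0.000000i, e^{-i·(-2)·2.9959}=+0.957847-0.287279i ⇒ D=+0.363143-0.108915i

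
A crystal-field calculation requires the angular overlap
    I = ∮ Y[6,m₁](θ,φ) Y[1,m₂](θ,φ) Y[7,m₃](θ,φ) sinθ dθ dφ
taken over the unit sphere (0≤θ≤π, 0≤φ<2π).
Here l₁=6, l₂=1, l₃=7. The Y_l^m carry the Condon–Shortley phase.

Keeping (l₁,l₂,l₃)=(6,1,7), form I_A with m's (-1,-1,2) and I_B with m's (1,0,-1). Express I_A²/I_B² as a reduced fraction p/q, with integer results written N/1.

3/4

Same 6,1,7: normalisation and zero-m 3j drop out of the ratio.
A: Δ: 0! 12! 2! / 15! → 1/1365; sum: t=0:+1/1209600 = 1/1209600; 3j²(6 1 7; -1 -1 2) = Δ·Π!·Σ² = 12/455  (sign -1)
B: Δ: 0! 12! 2! / 15! → 1/1365; sum: t=0:+1/604800 = 1/604800; 3j²(6 1 7; 1 0 -1) = Δ·Π!·Σ² = 16/455  (sign +1)
I_A²/I_B² = (12/455)/(16/455) = 3/4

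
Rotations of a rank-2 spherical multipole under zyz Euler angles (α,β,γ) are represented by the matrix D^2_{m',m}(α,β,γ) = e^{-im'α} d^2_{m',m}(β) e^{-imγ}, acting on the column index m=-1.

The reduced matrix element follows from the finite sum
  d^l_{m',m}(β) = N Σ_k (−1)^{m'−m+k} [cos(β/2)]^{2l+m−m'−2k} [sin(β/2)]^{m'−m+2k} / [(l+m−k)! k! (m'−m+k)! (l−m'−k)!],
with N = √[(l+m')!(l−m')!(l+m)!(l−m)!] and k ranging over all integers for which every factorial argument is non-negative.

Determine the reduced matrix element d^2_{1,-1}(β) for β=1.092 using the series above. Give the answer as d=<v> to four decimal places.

d^2_{1,-1}(β=1.0920) via the finite sum:
Half-angle: c=0.854608, s=0.519273. N=√(6·1·1·6)=6.000000
Admissible k: 0..1 (factorial args all ≥0)
  k=0: (−1)^2·6.0000/(2)·0.8546^2·0.5193^2 = +0.590809
  k=1: (−1)^3·6.0000/(6)·0.8546^0·0.5193^4 = -0.072708
d^2_{1,-1}(1.0920) = +0.590809 -0.072708 = +0.518101

d=0.5181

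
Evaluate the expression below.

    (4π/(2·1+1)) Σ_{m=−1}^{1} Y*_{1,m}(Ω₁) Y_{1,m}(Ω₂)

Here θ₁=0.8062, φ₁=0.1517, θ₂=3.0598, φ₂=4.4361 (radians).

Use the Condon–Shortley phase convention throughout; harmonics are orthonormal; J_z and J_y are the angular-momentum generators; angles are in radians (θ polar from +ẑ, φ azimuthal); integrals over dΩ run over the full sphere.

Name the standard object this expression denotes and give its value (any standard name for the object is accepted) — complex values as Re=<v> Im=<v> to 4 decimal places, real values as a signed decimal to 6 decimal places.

This sum is the spherical-harmonic addition theorem: it equals the Legendre polynomial P_l(cos γ) of the angle γ between the two directions.
Expand P_1 via completeness: Σ_{m} conj(Y_{1,m}) at Ω₁ times Y_{1,m} at Ω₂ —
  m=-1: Y*=+0.246467+0.037678i  Y=-0.007700+0.027157i  product -0.002921+0.006403i
  m=+0: Y*=+0.338233-0.000000i  Y=-0.486969+0.000000i  product -0.164709+0.000000i
  m=+1: Y*=-0.246467+0.037678i  Y=+0.007700+0.027157i  product -0.002921-0.006403i
Σ over m = -0.170551+0.000000i; ×(4π/3) → -0.714403+0.000000i. Real part: -0.714403

Legendre polynomial (addition theorem), -0.714403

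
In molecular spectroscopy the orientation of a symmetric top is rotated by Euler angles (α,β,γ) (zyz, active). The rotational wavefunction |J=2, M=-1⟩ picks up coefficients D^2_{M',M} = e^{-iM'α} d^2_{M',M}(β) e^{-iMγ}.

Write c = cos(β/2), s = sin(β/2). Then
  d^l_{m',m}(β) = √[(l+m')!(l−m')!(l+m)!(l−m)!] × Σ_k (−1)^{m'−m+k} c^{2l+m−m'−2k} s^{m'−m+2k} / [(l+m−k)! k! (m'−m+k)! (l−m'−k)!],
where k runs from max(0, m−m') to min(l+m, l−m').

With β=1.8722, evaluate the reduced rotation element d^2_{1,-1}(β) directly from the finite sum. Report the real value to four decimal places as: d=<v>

d=0.2634

d^2_{1,-1}(β=1.8722) via the finite sum:
c=cos(1.872200/2)=0.592933, s=sin(1.872200/2)=0.805252; N=√[6·1·1·6]=6.000000
Admissible k: 0..1 (factorial args all ≥0)
  k=0: (−1)^2·6.0000/(2)·0.5929^2·0.8053^2 = +0.683905
  k=1: (−1)^3·6.0000/(6)·0.5929^0·0.8053^4 = -0.420462
d^2_{1,-1}(1.8722) = +0.683905 -0.420462 = +0.263443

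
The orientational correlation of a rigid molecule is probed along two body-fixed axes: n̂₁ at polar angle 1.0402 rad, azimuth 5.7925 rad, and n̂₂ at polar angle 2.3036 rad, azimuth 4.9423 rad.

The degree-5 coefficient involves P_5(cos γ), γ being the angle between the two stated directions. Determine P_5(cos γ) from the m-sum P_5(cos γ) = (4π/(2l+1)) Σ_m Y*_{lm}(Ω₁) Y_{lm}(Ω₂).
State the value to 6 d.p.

Addition theorem: P_5(cos γ) = (4π/11) Σ_m Y*_{lm}(Ω₁) Y_{lm}(Ω₂), m = −5…5:
  [-5]  conj(Y_{5,-5})(Ω₁) = (-0.171120, -0.140704) ; Y_{5,-5}(Ω₂) = (0.096104, 0.043060) ; Δ = (-0.010386, -0.020891)
  [-4]  conj(Y_{5,-4})(Ω₁) = (-0.157010, -0.379867) ; Y_{5,-4}(Ω₂) = (-0.181655, 0.238385) ; Δ = (0.119076, 0.031576)
  [-3]  conj(Y_{5,-3})(Ω₁) = (0.028550, -0.288205) ; Y_{5,-3}(Ω₂) = (-0.273698, -0.331800) ; Δ = (-0.103441, 0.069408)
  [-2]  conj(Y_{5,-2})(Ω₁) = (-0.082191, 0.122907) ; Y_{5,-2}(Ω₂) = (0.192256, -0.095211) ; Δ = (-0.004100, 0.031455)
  [-1]  conj(Y_{5,-1})(Ω₁) = (-0.294334, 0.157254) ; Y_{5,-1}(Ω₂) = (-0.057487, -0.245619) ; Δ = (0.055545, 0.063254)
  [+0]  conj(Y_{5,0})(Ω₁) = (0.071349, -0.000000) ; Y_{5,0}(Ω₂) = (0.290164, 0.000000) ; Δ = (0.020703, 0.000000)
  [+1]  conj(Y_{5,1})(Ω₁) = (0.294334, 0.157254) ; Y_{5,1}(Ω₂) = (0.057487, -0.245619) ; Δ = (0.055545, -0.063254)
  [+2]  conj(Y_{5,2})(Ω₁) = (-0.082191, -0.122907) ; Y_{5,2}(Ω₂) = (0.192256, 0.095211) ; Δ = (-0.004100, -0.031455)
  [+3]  conj(Y_{5,3})(Ω₁) = (-0.028550, -0.288205) ; Y_{5,3}(Ω₂) = (0.273698, -0.331800) ; Δ = (-0.103441, -0.069408)
  [+4]  conj(Y_{5,4})(Ω₁) = (-0.157010, 0.379867) ; Y_{5,4}(Ω₂) = (-0.181655, -0.238385) ; Δ = (0.119076, -0.031576)
  [+5]  conj(Y_{5,5})(Ω₁) = (0.171120, -0.140704) ; Y_{5,5}(Ω₂) = (-0.096104, 0.043060) ; Δ = (-0.010386, 0.020891)
Total Σ_m = (0.134092, 0.000000). Multiply by 1.142397: (0.153186, 0.000000). P_5(cos γ) = 0.153186

0.153186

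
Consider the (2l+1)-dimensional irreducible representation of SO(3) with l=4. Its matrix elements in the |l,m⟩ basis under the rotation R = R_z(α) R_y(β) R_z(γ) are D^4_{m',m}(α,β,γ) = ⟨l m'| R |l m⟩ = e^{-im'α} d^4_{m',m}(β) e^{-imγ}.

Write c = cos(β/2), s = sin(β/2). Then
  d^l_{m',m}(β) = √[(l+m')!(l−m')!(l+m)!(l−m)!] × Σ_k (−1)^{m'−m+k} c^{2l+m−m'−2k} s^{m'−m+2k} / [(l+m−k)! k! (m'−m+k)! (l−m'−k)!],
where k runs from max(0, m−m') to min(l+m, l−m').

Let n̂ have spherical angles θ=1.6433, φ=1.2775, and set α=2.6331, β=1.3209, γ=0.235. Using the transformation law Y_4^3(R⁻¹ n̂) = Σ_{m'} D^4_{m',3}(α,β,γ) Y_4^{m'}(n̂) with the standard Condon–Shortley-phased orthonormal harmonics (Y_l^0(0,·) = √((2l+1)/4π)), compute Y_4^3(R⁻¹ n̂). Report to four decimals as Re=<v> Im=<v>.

Need the full column D^4_{m',3} for m'=−4..4 at α=2.6331, β=1.3209, γ=0.2350.
cos(β/2)=0.789716, sin(β/2)=0.613472
d^4_{-4,3}: single k=7 term ⇒ +0.073043;  D = -0.067203-0.028621i
d^4_{-3,3}: k∈[6..7] ⇒ +0.232707 -0.020061 = +0.212646;  D = +0.130323+0.168030i
d^4_{-2,3}: k∈[5..6] ⇒ +0.480367 -0.096627 = +0.383740;  D = -0.057796-0.379362i
d^4_{-1,3}: k∈[4..5] ⇒ +0.728758 -0.263865 = +0.464892;  D = -0.162596+0.435531i
d^4_{0,3}: k∈[3..4] ⇒ +0.839082 -0.506351 = +0.332730;  D = +0.253411-0.215620i
d^4_{1,3}: k∈[2..3] ⇒ +0.724580 -0.728758 = -0.004177;  D = +0.004097-0.000816i
d^4_{2,3}: k∈[1..2] ⇒ +0.439700 -0.796023 = -0.356323;  D = -0.339122-0.109373i
d^4_{3,3}: k∈[0..1] ⇒ +0.151275 -0.639020 = -0.487744;  D = +0.332579+0.356771i
d^4_{4,3}: single k=0 term ⇒ -0.332382;  D = -0.079597-0.322710i
Y_4^{m'}(θ=1.6433,φ=1.2775) and Σ D·Y over m':
  (-0.0672-0.0286i)·(+0.1696+0.4037i)  (+0.1303+0.1680i)·(+0.0693-0.0573i)  (-0.0578-0.3794i)·(+0.2670+0.1774i)  (-0.1626+0.4355i)·(+0.0293-0.0970i)  (+0.2534-0.2156i)·(+0.3008+0.0000i)  (+0.0041-0.0008i)·(-0.0293-0.0970i)  (-0.3391-0.1094i)·(+0.2670-0.1774i)  (+0.3326+0.3568i)·(-0.0693-0.0573i)  (-0.0796-0.3227i)·(+0.1696-0.4037i)
Y_4^3(R⁻¹ n̂) = -0.072126-0.211460i

Re=-0.0721 Im=-0.2115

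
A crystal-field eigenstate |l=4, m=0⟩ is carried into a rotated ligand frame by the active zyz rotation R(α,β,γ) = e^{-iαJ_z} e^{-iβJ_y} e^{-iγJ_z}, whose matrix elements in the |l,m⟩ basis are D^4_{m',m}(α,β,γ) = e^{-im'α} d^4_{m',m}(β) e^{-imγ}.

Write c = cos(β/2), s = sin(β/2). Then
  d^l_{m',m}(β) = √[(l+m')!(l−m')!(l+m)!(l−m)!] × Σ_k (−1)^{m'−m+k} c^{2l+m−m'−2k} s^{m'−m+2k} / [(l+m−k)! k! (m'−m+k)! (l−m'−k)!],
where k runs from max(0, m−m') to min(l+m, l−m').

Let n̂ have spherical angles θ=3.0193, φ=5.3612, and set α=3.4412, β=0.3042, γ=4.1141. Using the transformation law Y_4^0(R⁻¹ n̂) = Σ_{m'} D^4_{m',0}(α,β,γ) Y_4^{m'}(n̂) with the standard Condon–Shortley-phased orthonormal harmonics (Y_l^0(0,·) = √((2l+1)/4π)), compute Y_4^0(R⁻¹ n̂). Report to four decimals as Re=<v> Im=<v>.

Re=0.5335 Im=0.0000

Need the full column D^4_{m',0} for m'=−4..4 at α=3.4412, β=0.3042, γ=4.1141.
cos(β/2)=0.988455, sin(β/2)=0.151514
d^4_{-4,0}: single k=4 term ⇒ +0.004209;  D = +0.001531+0.003921i
d^4_{-3,0}: k∈[3..4] ⇒ +0.038834 -0.000912 = +0.037921;  D = -0.023607-0.029677i
d^4_{-2,0}: k∈[2..4] ⇒ +0.203128 -0.012727 +0.000112 = +0.190513;  D = +0.157322+0.107448i
d^4_{-1,0}: k∈[1..4] ⇒ +0.624693 -0.088067 +0.002069 -0.000008 = +0.538688;  D = -0.514691-0.158991i
d^4_{0,0}: k∈[0..4] ⇒ +0.911288 -0.342585 +0.018111 -0.000189 +0.000000 = +0.586625;  D = +0.586625+0.000000i
d^4_{1,0}: k∈[0..3] ⇒ -0.624693 +0.088067 -0.002069 +0.000008 = -0.538688;  D = +0.514691-0.158991i
d^4_{2,0}: k∈[0..2] ⇒ +0.203128 -0.012727 +0.000112 = +0.190513;  D = +0.157322-0.107448i
d^4_{3,0}: k∈[0..1] ⇒ -0.038834 +0.000912 = -0.037921;  D = +0.023607-0.029677i
d^4_{4,0}: single k=0 term ⇒ +0.004209;  D = +0.001531-0.003921i
Y_4^{m'}(θ=3.0193,φ=5.3612) and Σ D·Y over m':
  (+0.0015+0.0039i)·(-0.0001-0.0001i)  (-0.0236-0.0297i)·(+0.0021-0.0008i)  (+0.1573+0.1074i)·(-0.0079+0.0283i)  (-0.5147-0.1590i)·(-0.1348-0.1778i)  (+0.5866+0.0000i)·(+0.7841+0.0000i)  (+0.5147-0.1590i)·(+0.1348-0.1778i)  (+0.1573-0.1074i)·(-0.0079-0.0283i)  (+0.0236-0.0297i)·(-0.0021-0.0008i)  (+0.0015-0.0039i)·(-0.0001+0.0001i)
Y_4^0(R⁻¹ n̂) = +0.533541+0.000000i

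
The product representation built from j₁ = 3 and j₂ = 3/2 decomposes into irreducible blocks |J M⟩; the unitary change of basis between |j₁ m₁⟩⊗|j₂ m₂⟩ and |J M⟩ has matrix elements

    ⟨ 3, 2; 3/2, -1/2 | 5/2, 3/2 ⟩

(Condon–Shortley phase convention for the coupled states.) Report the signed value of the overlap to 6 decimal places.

triangle: 2!×4!×1!/8! = 48/40320
(j±m)!: 5!×1!×1!×2!×4!×1! = 5760
prefactor² = (2J+1)×Δ×N² = 288/7
  k=0: +1/(0!×2!×1!×1!×3!×0!) = 1/12
  k=1: −1/(1!×1!×0!×0!×4!×1!) = -1/24
Σ = 1/24  ⇒  CG² = 288/7×(1/24)² = 1/14
CG = +√(1/14) = +0.267261

+√(1/14) ≈ +0.267261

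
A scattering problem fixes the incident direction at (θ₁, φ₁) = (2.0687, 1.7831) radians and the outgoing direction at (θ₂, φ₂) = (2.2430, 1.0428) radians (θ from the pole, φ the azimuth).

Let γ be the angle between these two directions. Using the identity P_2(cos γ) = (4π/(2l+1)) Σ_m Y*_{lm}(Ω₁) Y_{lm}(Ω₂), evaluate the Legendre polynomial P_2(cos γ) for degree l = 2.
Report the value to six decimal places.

Addition theorem: P_2(cos γ) = (4π/5) Σ_m Y*_{lm}(Ω₁) Y_{lm}(Ω₂), m = −2…2:
  m=-2: Y*=-0.27169 - 0.12284j  Y=-0.11644 - 0.20584j  product 0.00635 + 0.07023j
  m=-1: Y*=0.06830 - 0.31688j  Y=-0.18964 + 0.32516j  product 0.09008 + 0.08230j
  m=+0: Y*=-0.09958 + 0.00000j  Y=0.05151 + 0.00000j  product -0.00513 + 0.00000j
  m=+1: Y*=-0.06830 - 0.31688j  Y=0.18964 + 0.32516j  product 0.09008 - 0.08230j
  m=+2: Y*=-0.27169 + 0.12284j  Y=-0.11644 + 0.20584j  product 0.00635 - 0.07023j
Σ over m = 0.18774 - 0.00000j; ×(4π/5) → 0.47184 - 0.00000j. Real part: 0.471842

0.471842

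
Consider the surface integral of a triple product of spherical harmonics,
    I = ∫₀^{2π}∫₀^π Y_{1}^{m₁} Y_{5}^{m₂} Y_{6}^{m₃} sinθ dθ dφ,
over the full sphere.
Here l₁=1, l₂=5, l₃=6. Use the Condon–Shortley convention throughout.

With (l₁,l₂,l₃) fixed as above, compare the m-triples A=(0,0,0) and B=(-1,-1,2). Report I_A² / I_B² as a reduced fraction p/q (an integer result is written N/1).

l's match ⇒ only the (l;m) 3-j factors differ between A and B.
A: triangle coeff Δ(1,5,6) = 1/858; Σ_t [0,0]: t=0:+1/14400 = 1/14400; (3j)²=6/143 [(1 5 6; 0 0 0)], sign=+1
B: triangle coeff Δ(1,5,6) = 1/858; Σ_t [0,0]: t=0:+1/34560 = 1/34560; (3j)²=14/429 [(1 5 6; -1 -1 2)], sign=+1
I_A²/I_B² = (6/143)/(14/429) = 9/7

9/7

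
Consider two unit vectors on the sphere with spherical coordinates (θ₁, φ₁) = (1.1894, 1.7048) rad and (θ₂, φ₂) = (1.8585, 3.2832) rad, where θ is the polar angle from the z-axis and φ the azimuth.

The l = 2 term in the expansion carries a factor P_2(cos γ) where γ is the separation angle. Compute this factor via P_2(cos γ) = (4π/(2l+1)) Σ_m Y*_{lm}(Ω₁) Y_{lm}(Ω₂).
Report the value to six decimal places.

Expand P_2 via completeness: Σ_{m} conj(Y_{2,m}) at Ω₁ times Y_{2,m} at Ω₂ —
  m=-2: (-0.32088 - 0.08812j) × (0.34102 - 0.09925j) = -0.11817 + 0.00180j  (running Σ = -0.11817 + 0.00180j)
  m=-1: (-0.03566 + 0.26450j) × (0.20810 - 0.02967j) = 0.00043 + 0.05610j  (running Σ = -0.11775 + 0.05790j)
  m=0: (-0.18430 + 0.00000j) × (-0.23921 + 0.00000j) = 0.04409 + 0.00000j  (running Σ = -0.07366 + 0.05790j)
  m=1: (0.03566 + 0.26450j) × (-0.20810 - 0.02967j) = 0.00043 - 0.05610j  (running Σ = -0.07323 + 0.00180j)
  m=2: (-0.32088 + 0.08812j) × (0.34102 + 0.09925j) = -0.11817 - 0.00180j  (running Σ = -0.19141 + 0.00000j)
Total Σ_m = -0.19141 + 0.00000j. Multiply by 2.513274: -0.48105 + 0.00000j. P_2(cos γ) = -0.481055

-0.481055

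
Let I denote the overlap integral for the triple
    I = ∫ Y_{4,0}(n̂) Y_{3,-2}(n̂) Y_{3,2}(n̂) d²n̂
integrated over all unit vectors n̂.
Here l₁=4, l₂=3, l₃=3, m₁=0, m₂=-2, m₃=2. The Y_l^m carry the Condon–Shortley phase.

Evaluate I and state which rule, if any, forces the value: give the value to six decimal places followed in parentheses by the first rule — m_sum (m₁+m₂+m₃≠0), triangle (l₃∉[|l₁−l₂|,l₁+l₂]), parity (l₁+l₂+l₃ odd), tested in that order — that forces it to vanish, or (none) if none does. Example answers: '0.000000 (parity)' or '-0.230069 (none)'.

-0.179515 (none)

Rules hold: Σm=0, L=10 even, 1≤3≤7.
N = 9·7·7 = 441
Δ = 4!·4!·2!/11! = 1/34650
Racah Σ t=1..3: t=1:−1/72 t=2:+1/16 t=3:−1/72 = 5/144
⇒ 3j(4 3 3; 0 0 0)² = 2/77, sgn -1
Racah Σ t=0..1: t=0:+1/576 t=1:−1/72 = -7/576
⇒ 3j(4 3 3; 0 -2 2)² = 7/198, sgn +1
4πI² = N·(3j₀)²·(3jₘ)² = 49/121
I = -1·√(0.404959/4π) = -0.17951487
No selection rule forces the value: the integral is nonzero (none).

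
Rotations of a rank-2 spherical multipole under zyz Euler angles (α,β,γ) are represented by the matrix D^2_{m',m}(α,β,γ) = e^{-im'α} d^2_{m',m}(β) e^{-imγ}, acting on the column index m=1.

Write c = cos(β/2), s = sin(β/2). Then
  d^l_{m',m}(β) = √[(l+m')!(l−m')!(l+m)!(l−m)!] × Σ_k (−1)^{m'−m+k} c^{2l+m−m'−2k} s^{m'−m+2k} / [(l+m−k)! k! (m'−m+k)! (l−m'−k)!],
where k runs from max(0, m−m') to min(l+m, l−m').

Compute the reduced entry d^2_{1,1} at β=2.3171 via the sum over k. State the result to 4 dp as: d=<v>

d^2_{1,1}(β=2.3171) via the finite sum:
Half-angle: c=0.400668, s=0.916223. N=√(6·1·6·1)=6.000000
k: max(0,(1)−(1))=0 … min(2+(1),2−(1))=1
  k=0: (−1)^0·6.0000/(6)·0.4007^4·0.9162^0 = +0.025772
  k=1: (−1)^1·6.0000/(2)·0.4007^2·0.9162^2 = -0.404291
d^2_{1,1}(2.3171) = +0.025772 -0.404291 = -0.378519

d=-0.3785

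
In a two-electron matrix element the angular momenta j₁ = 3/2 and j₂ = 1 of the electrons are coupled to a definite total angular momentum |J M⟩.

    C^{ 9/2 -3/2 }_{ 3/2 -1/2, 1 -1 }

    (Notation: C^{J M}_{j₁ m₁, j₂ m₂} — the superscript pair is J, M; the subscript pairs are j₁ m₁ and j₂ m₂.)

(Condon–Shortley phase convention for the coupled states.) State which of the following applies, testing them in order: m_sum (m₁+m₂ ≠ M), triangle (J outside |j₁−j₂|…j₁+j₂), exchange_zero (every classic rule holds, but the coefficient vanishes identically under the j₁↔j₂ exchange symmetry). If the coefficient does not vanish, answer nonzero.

triangle

m-sum: m₁+m₂ = -1/2+(-1) = -3/2, M = -3/2  ✓
triangle: need |j₁−j₂| ≤ J ≤ j₁+j₂, i.e. J ∈ [1/2, 5/2]; J = 9/2 is outside ✗ ⇒ coefficient is 0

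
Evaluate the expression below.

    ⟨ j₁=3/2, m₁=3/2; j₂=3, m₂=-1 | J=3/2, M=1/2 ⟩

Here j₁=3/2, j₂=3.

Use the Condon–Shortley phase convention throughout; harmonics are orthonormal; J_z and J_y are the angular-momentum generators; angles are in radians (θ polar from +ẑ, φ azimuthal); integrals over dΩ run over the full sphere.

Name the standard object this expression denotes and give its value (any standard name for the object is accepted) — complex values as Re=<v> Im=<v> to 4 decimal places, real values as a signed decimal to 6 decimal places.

This is a Clebsch–Gordan (vector-coupling) coefficient.
√[4·3!0!3!/7! · 3!0!2!4!2!1!] = √(576/35)
  +(−1)^0/∏(0,3,0,2,0,1)! = 1/12  (running 1/12)
⟨..|..⟩ = √(576/35)·(1/12) = +0.338062

Clebsch–Gordan coefficient, +√(4/35) ≈ +0.338062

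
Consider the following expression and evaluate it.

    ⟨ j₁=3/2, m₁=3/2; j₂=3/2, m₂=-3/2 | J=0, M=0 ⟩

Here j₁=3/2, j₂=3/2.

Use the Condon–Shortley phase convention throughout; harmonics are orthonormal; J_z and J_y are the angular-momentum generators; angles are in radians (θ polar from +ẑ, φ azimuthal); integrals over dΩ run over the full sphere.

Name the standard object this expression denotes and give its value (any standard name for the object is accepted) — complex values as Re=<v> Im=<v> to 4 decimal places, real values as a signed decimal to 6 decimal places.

Clebsch–Gordan coefficient, +√(1/4) ≈ +0.500000

This is a Clebsch–Gordan (vector-coupling) coefficient.
√[1·3!0!0!/4! · 3!0!0!3!0!0!] = √(9)
  +(−1)^0/∏(0,3,0,0,0,0)! = 1/6  (running 1/6)
⟨..|..⟩ = √(9)·(1/6) = +0.500000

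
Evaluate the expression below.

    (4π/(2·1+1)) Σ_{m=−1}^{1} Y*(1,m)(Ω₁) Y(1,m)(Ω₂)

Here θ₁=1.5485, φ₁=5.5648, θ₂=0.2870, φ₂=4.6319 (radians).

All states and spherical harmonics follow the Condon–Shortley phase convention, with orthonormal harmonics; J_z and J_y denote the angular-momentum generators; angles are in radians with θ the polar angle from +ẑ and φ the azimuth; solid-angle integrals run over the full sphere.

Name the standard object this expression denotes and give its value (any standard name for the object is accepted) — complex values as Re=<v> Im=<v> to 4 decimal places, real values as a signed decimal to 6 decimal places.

Legendre polynomial (addition theorem), +0.189914

This sum is the spherical-harmonic addition theorem: it equals the Legendre polynomial P_l(cos γ) of the angle γ between the two directions.
Summing Y*_{l m}(θ₁,φ₁)·Y_{l m}(θ₂,φ₂) over m ∈ [−1, 1]; prefactor 4π/(2·1+1) = 4.188790:
  m=-1: (0.260047, -0.227337) × (-0.007863, 0.097485) = (0.020117, 0.027138)  (running Σ = (0.020117, 0.027138))
  m=0: (0.010893, -0.000000) × (0.468617, 0.000000) = (0.005105, 0.000000)  (running Σ = (0.025222, 0.027138))
  m=1: (-0.260047, -0.227337) × (0.007863, 0.097485) = (0.020117, -0.027138)  (running Σ = (0.045339, 0.000000))
Total Σ_m = (0.045339, 0.000000). Multiply by 4.188790: (0.189914, 0.000000). P_1(cos γ) = 0.189914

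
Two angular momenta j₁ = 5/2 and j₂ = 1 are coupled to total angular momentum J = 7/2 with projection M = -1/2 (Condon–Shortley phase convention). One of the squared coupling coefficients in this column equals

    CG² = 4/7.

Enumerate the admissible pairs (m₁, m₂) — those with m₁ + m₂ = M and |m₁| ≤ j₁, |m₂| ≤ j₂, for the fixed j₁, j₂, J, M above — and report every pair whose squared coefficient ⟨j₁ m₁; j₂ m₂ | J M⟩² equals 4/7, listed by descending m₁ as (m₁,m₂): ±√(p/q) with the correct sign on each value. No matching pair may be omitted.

(-1/2,0): +√(4/7)

Admissible pairs with m₁+m₂ = M = -1/2: (-3/2,1), (-1/2,0), (1/2,-1)
  (m₁,m₂)=(1/2,-1): CG² = 2/7, CG = +√(2/7)
  (m₁,m₂)=(-1/2,0): CG² = 4/7, CG = +√(4/7)   ← matches the target
  (m₁,m₂)=(-3/2,1): CG² = 1/7, CG = +√(1/7)
Pairs with CG² = 4/7: (-1/2,0): +√(4/7)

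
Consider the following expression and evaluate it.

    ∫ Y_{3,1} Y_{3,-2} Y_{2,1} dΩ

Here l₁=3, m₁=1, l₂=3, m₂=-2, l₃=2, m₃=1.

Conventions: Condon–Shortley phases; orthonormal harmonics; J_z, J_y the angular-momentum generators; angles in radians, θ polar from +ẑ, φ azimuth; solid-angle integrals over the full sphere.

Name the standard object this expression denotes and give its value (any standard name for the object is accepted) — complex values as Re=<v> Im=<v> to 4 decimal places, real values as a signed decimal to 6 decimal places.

This is a Gaunt coefficient — the integral of a triple product of spherical harmonics over the sphere.
Checks pass: Σm=0; 8 even; l₃=2∈[0,6].
(2·3+1)(2·3+1)(2·2+1) = 245
Δ: 4! 2! 2! / 9! → 1/3780
sum: t=1:−1/24 t=2:+1/4 t=3:−1/24 = 1/6
3j²(3 3 2; 0 0 0) = Δ·Π!·Σ² = 4/105  (sign +1)
sum: t=0:+1/48 t=1:−1/12 = -1/16
3j²(3 3 2; 1 -2 1) = Δ·Π!·Σ² = 1/28  (sign +1)
combine: 4πI² = 245·4/105·1/28 = 1/3
take √, sign +1: I = 0.16286750

Gaunt coefficient, +0.162868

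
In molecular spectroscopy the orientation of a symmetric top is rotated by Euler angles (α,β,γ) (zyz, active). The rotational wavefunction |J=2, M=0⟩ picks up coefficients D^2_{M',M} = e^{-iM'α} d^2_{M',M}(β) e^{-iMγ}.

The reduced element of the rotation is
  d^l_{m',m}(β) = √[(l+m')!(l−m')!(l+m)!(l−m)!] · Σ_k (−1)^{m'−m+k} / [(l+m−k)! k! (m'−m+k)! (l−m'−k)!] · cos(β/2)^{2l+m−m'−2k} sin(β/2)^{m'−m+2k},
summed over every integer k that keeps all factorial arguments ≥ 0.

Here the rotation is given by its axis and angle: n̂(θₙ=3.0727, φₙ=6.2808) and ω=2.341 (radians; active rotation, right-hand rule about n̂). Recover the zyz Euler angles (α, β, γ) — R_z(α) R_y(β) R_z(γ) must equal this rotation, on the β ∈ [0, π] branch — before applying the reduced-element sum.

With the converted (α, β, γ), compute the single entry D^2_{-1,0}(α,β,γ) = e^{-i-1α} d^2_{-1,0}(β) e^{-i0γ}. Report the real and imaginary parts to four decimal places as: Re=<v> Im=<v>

Axis–angle → zyz. n̂ = (sinθₙcosφₙ, sinθₙsinφₙ, cosθₙ) = (+0.068838, -0.000164, -0.997628), ω = 2.3410.
R = I cosω + sinω [n̂]ₓ + (1−cosω) n̂n̂ᵀ gives
  R = [-0.688243, +0.716047, -0.116609; -0.716085, -0.696281, -0.049132; -0.116374, +0.049688, +0.991962]
β = atan2(√(R₁₃²+R₂₃²), R₃₃) = 0.126877; α = atan2(R₂₃, R₁₃) mod 2π = 3.540357; γ = atan2(R₃₂, −R₃₁) mod 2π = 0.403535
Split into d^2_{-1,0}(β=0.1269) × two z-phases.
With c≡cos(β/2)=0.997988 and s≡sin(β/2)=0.063396, N=[1·6·2·2]^{1/2}=4.898979
Admissible k: 1..2 (factorial args all ≥0)
  k=1: (−1)^0·4.8990/(2)·0.9980^3·0.0634^1 = +0.154353
  k=2: (−1)^1·4.8990/(2)·0.9980^1·0.0634^3 = -0.000623
d^2_{-1,0}(0.1269) = +0.154353 -0.000623 = +0.153730
D = (-0.921542-0.388280i)·(+0.153730)·(+1.000000+0.000000i) = -0.141669-0.059690i

Re=-0.1417 Im=-0.0597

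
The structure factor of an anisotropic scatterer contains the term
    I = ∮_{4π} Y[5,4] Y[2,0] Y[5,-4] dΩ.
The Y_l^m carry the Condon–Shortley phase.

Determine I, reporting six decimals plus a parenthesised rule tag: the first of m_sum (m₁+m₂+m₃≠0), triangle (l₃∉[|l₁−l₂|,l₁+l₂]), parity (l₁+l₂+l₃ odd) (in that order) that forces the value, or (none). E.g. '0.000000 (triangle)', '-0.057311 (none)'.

-0.097044 (none)

Checks pass: Σm=0; 12 even; l₃=5∈[3,7].
(2·5+1)(2·2+1)(2·5+1) = 605
Δ: 2! 8! 2! / 13! → 1/38610
sum: t=0:+1/2880 t=1:−1/576 t=2:+1/2880 = -1/960
3j²(5 2 5; 0 0 0) = Δ·Π!·Σ² = 10/429  (sign +1)
sum: t=0:+1/20160 t=1:−1/40320 = 1/40320
3j²(5 2 5; 4 0 -4) = Δ·Π!·Σ² = 6/715  (sign -1)
combine: 4πI² = 605·10/429·6/715 = 20/169
take √, sign -1: I = -0.09704356
No selection rule forces the value: the integral is nonzero (none).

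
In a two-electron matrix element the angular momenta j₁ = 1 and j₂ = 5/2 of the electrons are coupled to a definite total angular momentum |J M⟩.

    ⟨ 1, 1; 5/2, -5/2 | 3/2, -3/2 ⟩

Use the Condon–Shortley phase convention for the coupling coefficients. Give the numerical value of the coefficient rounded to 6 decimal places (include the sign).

+0.816497  (= +√(2/3))

triangle: 2!·0!·3!/6! = 12/720
(j±m)!: 2!·0!·0!·5!·0!·3! = 1440
prefactor² = (2J+1)·Δ·N² = 96
  k=0: +1/(0!·2!·0!·0!·0!·3!) = 1/12
Σ = 1/12  ⇒  CG² = 96·(1/12)² = 2/3
CG = +√(2/3) = +0.816497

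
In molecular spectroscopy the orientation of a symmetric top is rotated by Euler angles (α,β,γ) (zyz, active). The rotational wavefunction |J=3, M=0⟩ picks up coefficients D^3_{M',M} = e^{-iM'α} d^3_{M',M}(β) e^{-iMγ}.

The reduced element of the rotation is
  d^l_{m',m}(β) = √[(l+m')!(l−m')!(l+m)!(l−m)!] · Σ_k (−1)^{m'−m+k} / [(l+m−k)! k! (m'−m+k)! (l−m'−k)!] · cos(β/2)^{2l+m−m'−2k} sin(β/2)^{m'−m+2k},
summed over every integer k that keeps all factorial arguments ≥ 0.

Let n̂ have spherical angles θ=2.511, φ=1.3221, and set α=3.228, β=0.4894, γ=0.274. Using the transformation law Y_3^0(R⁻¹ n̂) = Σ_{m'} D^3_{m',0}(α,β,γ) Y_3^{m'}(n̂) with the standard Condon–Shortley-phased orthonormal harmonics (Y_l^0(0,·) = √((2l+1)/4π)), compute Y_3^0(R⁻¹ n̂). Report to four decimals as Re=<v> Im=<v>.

Re=-0.0697 Im=0.0000

Need the full column D^3_{m',0} for m'=−3..3 at α=3.2280, β=0.4894, γ=0.2740.
cos(β/2)=0.970210, sin(β/2)=0.242265
d^3_{-3,0}: single k=3 term ⇒ +0.058075;  D = -0.056134-0.014886i
d^3_{-2,0}: k∈[2..3] ⇒ +0.284843 -0.017761 = +0.267083;  D = +0.263104+0.045926i
d^3_{-1,0}: k∈[1..3] ⇒ +0.721457 -0.134953 +0.002805 = +0.589309;  D = -0.587111-0.050857i
d^3_{0,0}: k∈[0..3] ⇒ +0.834055 -0.468045 +0.029184 -0.000202 = +0.394991;  D = +0.394991+0.000000i
d^3_{1,0}: k∈[0..2] ⇒ -0.721457 +0.134953 -0.002805 = -0.589309;  D = +0.587111-0.050857i
d^3_{2,0}: k∈[0..1] ⇒ +0.284843 -0.017761 = +0.267083;  D = +0.263104-0.045926i
d^3_{3,0}: single k=0 term ⇒ -0.058075;  D = +0.056134-0.014886i
Y_3^{m'}(θ=2.511,φ=1.3221) and Σ D·Y over m':
  (-0.0561-0.0149i)·(-0.0581+0.0628i)  (+0.2631+0.0459i)·(+0.2522+0.1369i)  (-0.5871-0.0509i)·(+0.1061-0.4177i)  (+0.3950+0.0000i)·(-0.0789+0.0000i)  (+0.5871-0.0509i)·(-0.1061-0.4177i)  (+0.2631-0.0459i)·(+0.2522-0.1369i)  (+0.0561-0.0149i)·(+0.0581+0.0628i)
Y_3^0(R⁻¹ n̂) = -0.069693+0.000000i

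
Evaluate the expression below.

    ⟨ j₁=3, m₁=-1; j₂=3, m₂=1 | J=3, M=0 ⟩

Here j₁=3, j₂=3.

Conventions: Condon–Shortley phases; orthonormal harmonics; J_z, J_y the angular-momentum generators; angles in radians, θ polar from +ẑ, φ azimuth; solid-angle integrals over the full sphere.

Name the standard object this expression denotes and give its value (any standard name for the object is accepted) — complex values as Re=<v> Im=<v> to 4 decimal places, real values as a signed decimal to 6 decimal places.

Clebsch–Gordan coefficient, +√(1/6) ≈ +0.408248

This is a Clebsch–Gordan (vector-coupling) coefficient.
√[7·3!3!3!/10! · 2!4!4!2!3!3!] = √(864/25)
  +(−1)^1/∏(1,2,3,3,0,0)! = -1/72  (running -1/72)
  +(−1)^2/∏(2,1,2,2,1,1)! = 1/8  (running 1/9)
  +(−1)^3/∏(3,0,1,1,2,2)! = -1/24  (running 5/72)
⟨..|..⟩ = √(864/25)·(5/72) = +0.408248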